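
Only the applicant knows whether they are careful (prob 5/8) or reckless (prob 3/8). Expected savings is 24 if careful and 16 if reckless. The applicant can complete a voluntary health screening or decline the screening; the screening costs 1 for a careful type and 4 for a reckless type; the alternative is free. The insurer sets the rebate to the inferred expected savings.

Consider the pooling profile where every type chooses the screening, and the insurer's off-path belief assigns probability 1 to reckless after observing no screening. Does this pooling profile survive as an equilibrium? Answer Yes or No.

On path, the insurer holds the prior and pays 5/8·24 + 3/8·16 = 21. Off path (no screening), believing reckless, it pays 16.
careful: the screening nets 21 − 1 = 20; no screening nets 16. careful stays.
reckless: the screening nets 21 − 4 = 17; no screening nets 16. reckless stays.
No type deviates, so pooling is sustained.

Yes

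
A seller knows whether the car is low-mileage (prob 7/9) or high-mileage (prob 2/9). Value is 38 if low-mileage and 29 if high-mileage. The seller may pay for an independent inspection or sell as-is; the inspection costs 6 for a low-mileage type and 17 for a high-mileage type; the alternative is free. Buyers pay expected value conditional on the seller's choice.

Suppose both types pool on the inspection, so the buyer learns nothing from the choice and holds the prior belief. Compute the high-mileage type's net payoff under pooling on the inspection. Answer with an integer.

Pooled price = 7/9·38 + 2/9·29 = 36.
high-mileage pays cost 17 for the inspection, so net payoff = 36 − 17 = 19.

19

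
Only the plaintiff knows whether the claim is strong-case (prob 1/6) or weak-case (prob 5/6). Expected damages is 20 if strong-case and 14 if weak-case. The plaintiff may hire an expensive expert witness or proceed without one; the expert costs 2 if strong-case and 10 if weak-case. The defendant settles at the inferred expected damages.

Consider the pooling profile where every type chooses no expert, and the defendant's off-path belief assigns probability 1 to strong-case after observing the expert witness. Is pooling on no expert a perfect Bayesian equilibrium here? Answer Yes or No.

No

On path, the defendant holds the prior and pays 1/6·20 + 5/6·14 = 15. Off path (the expert witness), believing strong-case, it pays 20.
strong-case: no expert nets 15; the expert witness nets 20 − 2 = 18. strong-case would deviate.
weak-case: no expert nets 15; the expert witness nets 20 − 10 = 10. weak-case stays.
A type deviates, so pooling fails.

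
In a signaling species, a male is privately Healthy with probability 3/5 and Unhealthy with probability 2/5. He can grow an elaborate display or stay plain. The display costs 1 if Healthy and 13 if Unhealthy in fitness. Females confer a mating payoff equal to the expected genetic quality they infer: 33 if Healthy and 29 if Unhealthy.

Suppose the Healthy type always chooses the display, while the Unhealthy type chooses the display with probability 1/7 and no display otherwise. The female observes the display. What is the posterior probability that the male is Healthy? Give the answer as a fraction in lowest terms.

P(the display) = (3/5)·1 + (2/5)·(1/7) = 23/35.
By Bayes' rule, P(Healthy | the display) = (3/5) / (23/35) = 21/23.

21/23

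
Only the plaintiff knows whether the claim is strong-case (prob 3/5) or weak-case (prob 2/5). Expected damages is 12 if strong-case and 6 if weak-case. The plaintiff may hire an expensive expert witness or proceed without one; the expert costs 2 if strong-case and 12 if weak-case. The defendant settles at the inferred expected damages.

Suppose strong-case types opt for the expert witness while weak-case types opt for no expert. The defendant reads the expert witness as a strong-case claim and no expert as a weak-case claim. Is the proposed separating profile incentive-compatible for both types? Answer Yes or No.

Under these beliefs, the expert witness earns settlement 12 and no expert earns settlement 6.
strong-case: the expert witness nets 12 − 2 = 10; no expert nets 6. strong-case prefers the expert witness.
weak-case: the expert witness nets 12 − 12 = 0; no expert nets 6. weak-case prefers no expert.
Neither type deviates, so the separating profile is an equilibrium.

Yes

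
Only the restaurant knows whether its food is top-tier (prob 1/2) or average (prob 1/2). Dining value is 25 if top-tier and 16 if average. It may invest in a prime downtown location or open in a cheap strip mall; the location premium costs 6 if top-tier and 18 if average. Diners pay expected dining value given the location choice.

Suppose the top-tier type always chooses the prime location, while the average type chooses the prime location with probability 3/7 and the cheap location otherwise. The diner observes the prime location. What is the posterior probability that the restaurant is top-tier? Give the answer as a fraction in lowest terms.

P(the prime location) = (1/2)·1 + (1/2)·(3/7) = 5/7.
By Bayes' rule, P(top-tier | the prime location) = (1/2) / (5/7) = 7/10.

7/10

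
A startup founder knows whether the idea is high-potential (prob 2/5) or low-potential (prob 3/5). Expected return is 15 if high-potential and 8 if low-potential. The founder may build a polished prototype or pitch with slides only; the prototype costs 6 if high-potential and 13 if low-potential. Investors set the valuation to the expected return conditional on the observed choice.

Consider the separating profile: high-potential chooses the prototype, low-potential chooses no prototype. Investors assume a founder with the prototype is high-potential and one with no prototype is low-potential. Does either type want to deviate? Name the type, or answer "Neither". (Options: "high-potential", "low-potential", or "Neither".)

The prototype pays 15; no prototype pays 8.
high-potential: assigned the prototype, nets 15 − 6 = 9; deviating to no prototype nets 8.
low-potential: assigned no prototype, nets 8; deviating to the prototype nets 15 − 13 = 2.
Both types strictly prefer their assigned action; no profitable deviation.

Neither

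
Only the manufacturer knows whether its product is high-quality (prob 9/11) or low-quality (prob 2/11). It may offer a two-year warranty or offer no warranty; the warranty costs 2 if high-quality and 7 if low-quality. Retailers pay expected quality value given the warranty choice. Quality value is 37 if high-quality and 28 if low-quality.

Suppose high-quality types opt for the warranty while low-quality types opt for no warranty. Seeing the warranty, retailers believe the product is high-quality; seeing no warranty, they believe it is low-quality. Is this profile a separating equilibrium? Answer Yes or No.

Under these beliefs, the warranty earns price 37 and no warranty earns price 28.
high-quality: the warranty nets 37 − 2 = 35; no warranty nets 28. high-quality prefers the warranty.
low-quality: the warranty nets 37 − 7 = 30; no warranty nets 28. low-quality would deviate to the warranty.
low-quality has a profitable deviation, so the profile is not an equilibrium.

No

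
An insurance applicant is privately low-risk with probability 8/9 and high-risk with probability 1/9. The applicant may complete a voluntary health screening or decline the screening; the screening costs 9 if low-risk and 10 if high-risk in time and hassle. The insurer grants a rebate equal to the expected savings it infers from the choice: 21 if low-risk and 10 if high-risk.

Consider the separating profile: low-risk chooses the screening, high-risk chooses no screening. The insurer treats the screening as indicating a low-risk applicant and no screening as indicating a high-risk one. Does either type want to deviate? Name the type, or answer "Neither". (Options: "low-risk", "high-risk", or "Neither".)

high-risk

The screening pays 21; no screening pays 10.
low-risk: assigned the screening, nets 21 − 9 = 12; deviating to no screening nets 10.
high-risk: assigned no screening, nets 10; deviating to the screening nets 21 − 10 = 11.
The high-risk type gains 1 by deviating.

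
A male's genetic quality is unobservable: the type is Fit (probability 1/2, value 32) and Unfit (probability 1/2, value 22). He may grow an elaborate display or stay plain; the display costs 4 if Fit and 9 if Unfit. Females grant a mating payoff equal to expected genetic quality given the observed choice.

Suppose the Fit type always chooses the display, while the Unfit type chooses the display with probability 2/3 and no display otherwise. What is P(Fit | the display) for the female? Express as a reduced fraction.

3/5

P(the display) = (1/2)·1 + (1/2)·(2/3) = 5/6.
By Bayes' rule, P(Fit | the display) = (1/2) / (5/6) = 3/5.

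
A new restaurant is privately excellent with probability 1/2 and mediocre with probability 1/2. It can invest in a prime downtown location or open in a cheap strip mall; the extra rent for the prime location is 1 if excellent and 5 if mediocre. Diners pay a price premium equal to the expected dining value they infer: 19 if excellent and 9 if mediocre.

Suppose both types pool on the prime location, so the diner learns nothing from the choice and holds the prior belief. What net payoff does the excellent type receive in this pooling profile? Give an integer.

Pooled price premium = 1/2·19 + 1/2·9 = 14.
excellent pays cost 1 for the prime location, so net payoff = 14 − 1 = 13.

13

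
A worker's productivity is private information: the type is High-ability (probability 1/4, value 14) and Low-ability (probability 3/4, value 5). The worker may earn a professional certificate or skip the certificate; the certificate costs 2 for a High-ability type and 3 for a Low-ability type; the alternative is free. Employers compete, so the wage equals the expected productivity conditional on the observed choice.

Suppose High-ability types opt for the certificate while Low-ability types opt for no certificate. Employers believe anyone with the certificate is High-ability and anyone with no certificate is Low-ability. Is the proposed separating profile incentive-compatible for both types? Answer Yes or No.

No

Under these beliefs, the certificate earns wage 14 and no certificate earns wage 5.
High-ability: the certificate nets 14 − 2 = 12; no certificate nets 5. High-ability prefers the certificate.
Low-ability: the certificate nets 14 − 3 = 11; no certificate nets 5. Low-ability would deviate to the certificate.
Low-ability has a profitable deviation, so the profile is not an equilibrium.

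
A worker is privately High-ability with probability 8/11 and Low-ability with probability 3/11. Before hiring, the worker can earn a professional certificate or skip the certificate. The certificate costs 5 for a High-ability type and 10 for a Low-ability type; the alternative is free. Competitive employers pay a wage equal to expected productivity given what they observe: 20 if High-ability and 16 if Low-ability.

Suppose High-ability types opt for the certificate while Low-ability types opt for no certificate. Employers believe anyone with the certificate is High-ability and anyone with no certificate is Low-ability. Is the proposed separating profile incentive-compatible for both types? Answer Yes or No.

No

Under these beliefs, the certificate earns wage 20 and no certificate earns wage 16.
High-ability: the certificate nets 20 − 5 = 15; no certificate nets 16. High-ability would deviate to no certificate.
Low-ability: the certificate nets 20 − 10 = 10; no certificate nets 16. Low-ability prefers no certificate.
High-ability has a profitable deviation, so the profile is not an equilibrium.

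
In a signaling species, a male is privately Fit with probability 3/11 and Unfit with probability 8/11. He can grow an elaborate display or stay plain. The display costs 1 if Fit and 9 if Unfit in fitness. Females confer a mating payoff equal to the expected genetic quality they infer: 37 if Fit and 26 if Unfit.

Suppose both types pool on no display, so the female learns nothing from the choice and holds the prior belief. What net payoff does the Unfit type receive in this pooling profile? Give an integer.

29

Pooled mating payoff = 3/11·37 + 8/11·26 = 29.
Unfit pays no cost for no display, so net payoff = 29.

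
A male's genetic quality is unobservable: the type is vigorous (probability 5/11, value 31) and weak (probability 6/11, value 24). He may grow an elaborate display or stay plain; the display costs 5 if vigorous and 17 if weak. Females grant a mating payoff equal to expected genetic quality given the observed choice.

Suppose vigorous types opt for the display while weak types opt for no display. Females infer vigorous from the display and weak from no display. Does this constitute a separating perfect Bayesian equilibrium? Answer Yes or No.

Yes

Under these beliefs, the display earns mating payoff 31 and no display earns mating payoff 24.
vigorous: the display nets 31 − 5 = 26; no display nets 24. vigorous prefers the display.
weak: the display nets 31 − 17 = 14; no display nets 24. weak prefers no display.
Neither type deviates, so the separating profile is an equilibrium.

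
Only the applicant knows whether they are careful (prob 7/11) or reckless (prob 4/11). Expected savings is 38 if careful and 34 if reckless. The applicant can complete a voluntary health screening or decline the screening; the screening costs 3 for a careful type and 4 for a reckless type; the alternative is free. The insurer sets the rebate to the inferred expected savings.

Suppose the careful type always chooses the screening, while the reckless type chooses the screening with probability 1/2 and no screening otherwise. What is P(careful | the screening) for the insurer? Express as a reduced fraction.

7/9

P(the screening) = (7/11)·1 + (4/11)·(1/2) = 9/11.
By Bayes' rule, P(careful | the screening) = (7/11) / (9/11) = 7/9.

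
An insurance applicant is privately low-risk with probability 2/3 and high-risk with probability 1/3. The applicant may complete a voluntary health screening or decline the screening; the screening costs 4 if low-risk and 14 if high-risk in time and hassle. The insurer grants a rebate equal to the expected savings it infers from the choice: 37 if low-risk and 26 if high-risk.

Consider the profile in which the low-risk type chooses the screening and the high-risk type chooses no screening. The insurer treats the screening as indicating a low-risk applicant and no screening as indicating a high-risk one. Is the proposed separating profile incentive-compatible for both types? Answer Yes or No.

Yes

Under these beliefs, the screening earns rebate 37 and no screening earns rebate 26.
low-risk: the screening nets 37 − 4 = 33; no screening nets 26. low-risk prefers the screening.
high-risk: the screening nets 37 − 14 = 23; no screening nets 26. high-risk prefers no screening.
Neither type deviates, so the separating profile is an equilibrium.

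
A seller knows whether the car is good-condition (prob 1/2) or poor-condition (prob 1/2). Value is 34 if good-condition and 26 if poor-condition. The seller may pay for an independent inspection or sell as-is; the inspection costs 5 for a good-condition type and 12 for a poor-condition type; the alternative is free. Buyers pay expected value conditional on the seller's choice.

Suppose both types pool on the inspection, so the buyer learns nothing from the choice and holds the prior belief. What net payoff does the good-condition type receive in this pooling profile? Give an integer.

Pooled price = 1/2·34 + 1/2·26 = 30.
good-condition pays cost 5 for the inspection, so net payoff = 30 − 5 = 25.

25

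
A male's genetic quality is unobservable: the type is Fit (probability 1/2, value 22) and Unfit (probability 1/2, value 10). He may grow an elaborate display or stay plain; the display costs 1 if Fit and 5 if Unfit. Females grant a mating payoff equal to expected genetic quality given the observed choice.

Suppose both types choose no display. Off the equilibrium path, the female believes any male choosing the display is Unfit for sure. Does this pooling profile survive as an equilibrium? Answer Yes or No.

On path, the female holds the prior and pays 1/2·22 + 1/2·10 = 16. Off path (the display), believing Unfit, it pays 10.
Fit: no display nets 16; the display nets 10 − 1 = 9. Fit stays.
Unfit: no display nets 16; the display nets 10 − 5 = 5. Unfit stays.
No type deviates, so pooling is sustained.

Yes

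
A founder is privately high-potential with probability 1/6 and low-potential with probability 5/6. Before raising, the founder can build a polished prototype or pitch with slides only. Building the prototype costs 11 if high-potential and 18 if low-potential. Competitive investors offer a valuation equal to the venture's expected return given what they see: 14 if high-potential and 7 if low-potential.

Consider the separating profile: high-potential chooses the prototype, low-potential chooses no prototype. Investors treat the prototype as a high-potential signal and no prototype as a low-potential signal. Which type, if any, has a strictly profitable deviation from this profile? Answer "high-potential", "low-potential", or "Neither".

high-potential

The prototype pays 14; no prototype pays 7.
high-potential: assigned the prototype, nets 14 − 11 = 3; deviating to no prototype nets 7.
low-potential: assigned no prototype, nets 7; deviating to the prototype nets 14 − 18 = -4.
The high-potential type gains 4 by deviating.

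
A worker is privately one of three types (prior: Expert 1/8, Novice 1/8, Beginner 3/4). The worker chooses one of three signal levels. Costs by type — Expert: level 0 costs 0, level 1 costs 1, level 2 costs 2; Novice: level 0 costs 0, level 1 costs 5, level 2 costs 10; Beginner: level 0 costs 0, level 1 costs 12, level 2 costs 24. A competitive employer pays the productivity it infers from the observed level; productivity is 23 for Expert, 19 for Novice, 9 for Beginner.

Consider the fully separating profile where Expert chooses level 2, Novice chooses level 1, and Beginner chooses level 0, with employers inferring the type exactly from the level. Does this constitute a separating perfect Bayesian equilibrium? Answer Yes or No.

Separating wages: level 2 → 23, level 1 → 19, level 0 → 9.
Expert (assigned level 2): level 0: 9 − 0 = 9; level 1: 19 − 1 = 18; level 2: 23 − 2 = 21. Expert stays.
Novice (assigned level 1): level 0: 9 − 0 = 9; level 1: 19 − 5 = 14; level 2: 23 − 10 = 13. Novice stays.
Beginner (assigned level 0): level 0: 9 − 0 = 9; level 1: 19 − 12 = 7; level 2: 23 − 24 = -1. Beginner stays.
Every type prefers its assigned level; separation holds.

Yes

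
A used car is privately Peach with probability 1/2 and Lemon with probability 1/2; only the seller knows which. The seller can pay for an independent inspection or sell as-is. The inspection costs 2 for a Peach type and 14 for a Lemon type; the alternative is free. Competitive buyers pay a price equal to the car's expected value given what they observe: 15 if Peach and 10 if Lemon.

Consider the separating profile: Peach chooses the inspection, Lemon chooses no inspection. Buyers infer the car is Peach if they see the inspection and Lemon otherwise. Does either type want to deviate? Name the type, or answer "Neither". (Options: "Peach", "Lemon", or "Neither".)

The inspection pays 15; no inspection pays 10.
Peach: assigned the inspection, nets 15 − 2 = 13; deviating to no inspection nets 10.
Lemon: assigned no inspection, nets 10; deviating to the inspection nets 15 − 14 = 1.
Both types strictly prefer their assigned action; no profitable deviation.

Neither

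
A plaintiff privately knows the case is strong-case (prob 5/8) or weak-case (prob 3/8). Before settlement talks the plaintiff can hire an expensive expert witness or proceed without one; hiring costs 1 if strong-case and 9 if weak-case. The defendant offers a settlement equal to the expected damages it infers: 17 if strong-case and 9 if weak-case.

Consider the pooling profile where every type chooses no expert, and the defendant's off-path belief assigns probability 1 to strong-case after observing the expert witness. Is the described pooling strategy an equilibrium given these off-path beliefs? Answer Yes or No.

No

On path, the defendant holds the prior and pays 5/8·17 + 3/8·9 = 14. Off path (the expert witness), believing strong-case, it pays 17.
strong-case: no expert nets 14; the expert witness nets 17 − 1 = 16. strong-case would deviate.
weak-case: no expert nets 14; the expert witness nets 17 − 9 = 8. weak-case stays.
A type deviates, so pooling fails.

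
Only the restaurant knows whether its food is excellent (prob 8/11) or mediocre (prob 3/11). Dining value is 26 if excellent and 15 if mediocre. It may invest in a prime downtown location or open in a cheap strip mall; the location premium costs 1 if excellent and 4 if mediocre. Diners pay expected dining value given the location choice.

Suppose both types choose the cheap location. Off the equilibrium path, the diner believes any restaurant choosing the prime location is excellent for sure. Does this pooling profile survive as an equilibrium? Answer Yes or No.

No

On path, the diner holds the prior and pays 8/11·26 + 3/11·15 = 23. Off path (the prime location), believing excellent, it pays 26.
excellent: the cheap location nets 23; the prime location nets 26 − 1 = 25. excellent would deviate.
mediocre: the cheap location nets 23; the prime location nets 26 − 4 = 22. mediocre stays.
A type deviates, so pooling fails.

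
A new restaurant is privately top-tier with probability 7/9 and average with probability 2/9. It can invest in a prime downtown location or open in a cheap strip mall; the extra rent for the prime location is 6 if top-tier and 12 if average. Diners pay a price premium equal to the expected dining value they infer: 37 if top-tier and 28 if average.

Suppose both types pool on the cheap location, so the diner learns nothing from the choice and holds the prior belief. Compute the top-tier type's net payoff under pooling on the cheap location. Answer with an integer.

35

Pooled price premium = 7/9·37 + 2/9·28 = 35.
top-tier pays no cost for the cheap location, so net payoff = 35.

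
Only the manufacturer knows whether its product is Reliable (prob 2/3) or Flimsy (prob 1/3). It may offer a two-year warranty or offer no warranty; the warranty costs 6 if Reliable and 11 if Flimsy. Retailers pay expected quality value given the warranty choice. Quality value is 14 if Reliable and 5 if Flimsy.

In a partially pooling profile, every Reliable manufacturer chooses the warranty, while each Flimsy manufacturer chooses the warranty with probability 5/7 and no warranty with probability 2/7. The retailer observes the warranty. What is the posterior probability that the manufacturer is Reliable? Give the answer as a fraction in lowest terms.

14/19

P(the warranty) = (2/3)·1 + (1/3)·(5/7) = 19/21.
By Bayes' rule, P(Reliable | the warranty) = (2/3) / (19/21) = 14/19.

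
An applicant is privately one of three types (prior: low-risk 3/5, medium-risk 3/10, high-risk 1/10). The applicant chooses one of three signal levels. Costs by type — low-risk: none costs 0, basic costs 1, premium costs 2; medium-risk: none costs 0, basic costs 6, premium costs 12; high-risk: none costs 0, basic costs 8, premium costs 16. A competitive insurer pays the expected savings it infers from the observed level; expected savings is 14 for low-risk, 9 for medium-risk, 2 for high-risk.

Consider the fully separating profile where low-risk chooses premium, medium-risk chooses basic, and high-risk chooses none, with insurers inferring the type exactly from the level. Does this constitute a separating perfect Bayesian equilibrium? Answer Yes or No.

Separating rebates: premium → 14, basic → 9, none → 2.
low-risk (assigned premium): none: 2 − 0 = 2; basic: 9 − 1 = 8; premium: 14 − 2 = 12. low-risk stays.
medium-risk (assigned basic): none: 2 − 0 = 2; basic: 9 − 6 = 3; premium: 14 − 12 = 2. medium-risk stays.
high-risk (assigned none): none: 2 − 0 = 2; basic: 9 − 8 = 1; premium: 14 − 16 = -2. high-risk stays.
Every type prefers its assigned level; separation holds.

Yes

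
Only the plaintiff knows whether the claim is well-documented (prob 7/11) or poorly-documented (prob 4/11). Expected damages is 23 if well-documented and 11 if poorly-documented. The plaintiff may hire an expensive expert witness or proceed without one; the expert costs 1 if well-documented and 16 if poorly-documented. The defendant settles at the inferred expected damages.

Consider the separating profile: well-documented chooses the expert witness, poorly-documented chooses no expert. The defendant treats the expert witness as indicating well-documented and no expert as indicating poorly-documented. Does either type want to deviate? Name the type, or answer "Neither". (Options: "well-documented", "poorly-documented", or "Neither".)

Neither

The expert witness pays 23; no expert pays 11.
well-documented: assigned the expert witness, nets 23 − 1 = 22; deviating to no expert nets 11.
poorly-documented: assigned no expert, nets 11; deviating to the expert witness nets 23 − 16 = 7.
Both types strictly prefer their assigned action; no profitable deviation.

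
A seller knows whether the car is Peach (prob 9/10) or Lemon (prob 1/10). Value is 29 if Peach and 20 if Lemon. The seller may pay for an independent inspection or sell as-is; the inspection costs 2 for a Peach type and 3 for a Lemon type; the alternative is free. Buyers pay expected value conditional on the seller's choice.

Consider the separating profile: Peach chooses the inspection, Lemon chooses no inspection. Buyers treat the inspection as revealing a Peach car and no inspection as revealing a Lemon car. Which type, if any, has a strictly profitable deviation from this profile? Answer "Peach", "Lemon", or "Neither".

Lemon

The inspection pays 29; no inspection pays 20.
Peach: assigned the inspection, nets 29 − 2 = 27; deviating to no inspection nets 20.
Lemon: assigned no inspection, nets 20; deviating to the inspection nets 29 − 3 = 26.
The Lemon type gains 6 by deviating.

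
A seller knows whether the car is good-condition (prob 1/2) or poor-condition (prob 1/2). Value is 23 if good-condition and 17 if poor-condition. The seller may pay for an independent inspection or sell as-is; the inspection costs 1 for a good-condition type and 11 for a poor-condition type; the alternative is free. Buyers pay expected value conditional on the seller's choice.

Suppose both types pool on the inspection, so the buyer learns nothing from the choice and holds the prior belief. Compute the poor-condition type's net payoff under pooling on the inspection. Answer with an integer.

9

Pooled price = 1/2·23 + 1/2·17 = 20.
poor-condition pays cost 11 for the inspection, so net payoff = 20 − 11 = 9.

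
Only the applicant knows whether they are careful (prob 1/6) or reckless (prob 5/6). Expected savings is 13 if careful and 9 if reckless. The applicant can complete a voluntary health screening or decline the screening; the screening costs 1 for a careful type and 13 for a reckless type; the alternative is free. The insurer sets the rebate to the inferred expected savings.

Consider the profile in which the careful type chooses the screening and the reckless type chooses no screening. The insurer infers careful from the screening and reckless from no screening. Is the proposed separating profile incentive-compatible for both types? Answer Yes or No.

Yes

Under these beliefs, the screening earns rebate 13 and no screening earns rebate 9.
careful: the screening nets 13 − 1 = 12; no screening nets 9. careful prefers the screening.
reckless: the screening nets 13 − 13 = 0; no screening nets 9. reckless prefers no screening.
Neither type deviates, so the separating profile is an equilibrium.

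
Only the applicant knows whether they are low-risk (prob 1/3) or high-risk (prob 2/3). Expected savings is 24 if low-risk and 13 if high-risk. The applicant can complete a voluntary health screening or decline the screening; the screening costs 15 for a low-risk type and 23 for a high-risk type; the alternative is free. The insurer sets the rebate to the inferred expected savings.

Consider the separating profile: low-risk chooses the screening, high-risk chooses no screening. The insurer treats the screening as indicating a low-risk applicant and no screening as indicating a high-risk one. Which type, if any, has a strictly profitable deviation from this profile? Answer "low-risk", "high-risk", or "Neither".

low-risk

The screening pays 24; no screening pays 13.
low-risk: assigned the screening, nets 24 − 15 = 9; deviating to no screening nets 13.
high-risk: assigned no screening, nets 13; deviating to the screening nets 24 − 23 = 1.
The low-risk type gains 4 by deviating.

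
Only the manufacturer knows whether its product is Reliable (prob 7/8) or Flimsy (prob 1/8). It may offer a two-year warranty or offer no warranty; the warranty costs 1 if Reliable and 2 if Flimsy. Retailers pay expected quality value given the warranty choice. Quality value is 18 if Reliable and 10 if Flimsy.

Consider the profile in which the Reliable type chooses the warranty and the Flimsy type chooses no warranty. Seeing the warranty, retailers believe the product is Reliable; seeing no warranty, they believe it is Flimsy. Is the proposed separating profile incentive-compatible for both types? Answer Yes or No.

Under these beliefs, the warranty earns price 18 and no warranty earns price 10.
Reliable: the warranty nets 18 − 1 = 17; no warranty nets 10. Reliable prefers the warranty.
Flimsy: the warranty nets 18 − 2 = 16; no warranty nets 10. Flimsy would deviate to the warranty.
Flimsy has a profitable deviation, so the profile is not an equilibrium.

No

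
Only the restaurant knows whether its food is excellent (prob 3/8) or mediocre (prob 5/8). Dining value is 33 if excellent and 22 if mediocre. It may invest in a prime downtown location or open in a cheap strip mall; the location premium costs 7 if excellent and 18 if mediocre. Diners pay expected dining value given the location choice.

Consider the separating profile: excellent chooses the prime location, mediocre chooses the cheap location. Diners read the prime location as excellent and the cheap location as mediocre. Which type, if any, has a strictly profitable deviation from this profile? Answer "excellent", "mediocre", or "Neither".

The prime location pays 33; the cheap location pays 22.
excellent: assigned the prime location, nets 33 − 7 = 26; deviating to the cheap location nets 22.
mediocre: assigned the cheap location, nets 22; deviating to the prime location nets 33 − 18 = 15.
Both types strictly prefer their assigned action; no profitable deviation.

Neither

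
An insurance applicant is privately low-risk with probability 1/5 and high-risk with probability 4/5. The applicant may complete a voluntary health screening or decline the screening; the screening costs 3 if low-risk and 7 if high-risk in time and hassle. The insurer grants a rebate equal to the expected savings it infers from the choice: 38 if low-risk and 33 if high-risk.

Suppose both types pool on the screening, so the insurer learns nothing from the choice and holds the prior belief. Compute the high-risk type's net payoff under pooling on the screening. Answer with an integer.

27

Pooled rebate = 1/5·38 + 4/5·33 = 34.
high-risk pays cost 7 for the screening, so net payoff = 34 − 7 = 27.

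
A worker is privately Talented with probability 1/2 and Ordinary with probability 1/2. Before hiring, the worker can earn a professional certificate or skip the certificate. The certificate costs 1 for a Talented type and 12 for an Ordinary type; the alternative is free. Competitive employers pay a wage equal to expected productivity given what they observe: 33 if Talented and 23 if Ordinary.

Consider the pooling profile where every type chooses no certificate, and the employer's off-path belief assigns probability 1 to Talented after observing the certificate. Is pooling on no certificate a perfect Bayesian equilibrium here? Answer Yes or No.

On path, the employer holds the prior and pays 1/2·33 + 1/2·23 = 28. Off path (the certificate), believing Talented, it pays 33.
Talented: no certificate nets 28; the certificate nets 33 − 1 = 32. Talented would deviate.
Ordinary: no certificate nets 28; the certificate nets 33 − 12 = 21. Ordinary stays.
A type deviates, so pooling fails.

No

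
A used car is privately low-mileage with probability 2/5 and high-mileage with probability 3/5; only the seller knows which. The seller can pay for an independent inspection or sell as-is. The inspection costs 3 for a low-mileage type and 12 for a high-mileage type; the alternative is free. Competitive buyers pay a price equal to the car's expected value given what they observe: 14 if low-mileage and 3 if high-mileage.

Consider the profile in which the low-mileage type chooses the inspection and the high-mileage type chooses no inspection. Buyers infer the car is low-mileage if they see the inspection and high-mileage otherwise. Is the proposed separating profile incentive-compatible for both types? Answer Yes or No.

Yes

Under these beliefs, the inspection earns price 14 and no inspection earns price 3.
low-mileage: the inspection nets 14 − 3 = 11; no inspection nets 3. low-mileage prefers the inspection.
high-mileage: the inspection nets 14 − 12 = 2; no inspection nets 3. high-mileage prefers no inspection.
Neither type deviates, so the separating profile is an equilibrium.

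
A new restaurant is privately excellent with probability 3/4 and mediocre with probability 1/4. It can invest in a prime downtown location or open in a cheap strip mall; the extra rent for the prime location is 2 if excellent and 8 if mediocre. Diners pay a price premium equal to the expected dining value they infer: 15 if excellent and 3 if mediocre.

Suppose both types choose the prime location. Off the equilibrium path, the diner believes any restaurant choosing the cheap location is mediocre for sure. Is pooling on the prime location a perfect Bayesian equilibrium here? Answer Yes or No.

Yes

On path, the diner holds the prior and pays 3/4·15 + 1/4·3 = 12. Off path (the cheap location), believing mediocre, it pays 3.
excellent: the prime location nets 12 − 2 = 10; the cheap location nets 3. excellent stays.
mediocre: the prime location nets 12 − 8 = 4; the cheap location nets 3. mediocre stays.
No type deviates, so pooling is sustained.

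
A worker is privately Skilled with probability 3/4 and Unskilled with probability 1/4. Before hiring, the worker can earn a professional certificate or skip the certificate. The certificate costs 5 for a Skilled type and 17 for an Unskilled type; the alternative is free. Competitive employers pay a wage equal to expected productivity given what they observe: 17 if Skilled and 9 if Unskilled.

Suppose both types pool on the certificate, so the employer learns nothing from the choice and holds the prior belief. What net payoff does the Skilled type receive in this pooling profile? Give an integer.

10

Pooled wage = 3/4·17 + 1/4·9 = 15.
Skilled pays cost 5 for the certificate, so net payoff = 15 − 5 = 10.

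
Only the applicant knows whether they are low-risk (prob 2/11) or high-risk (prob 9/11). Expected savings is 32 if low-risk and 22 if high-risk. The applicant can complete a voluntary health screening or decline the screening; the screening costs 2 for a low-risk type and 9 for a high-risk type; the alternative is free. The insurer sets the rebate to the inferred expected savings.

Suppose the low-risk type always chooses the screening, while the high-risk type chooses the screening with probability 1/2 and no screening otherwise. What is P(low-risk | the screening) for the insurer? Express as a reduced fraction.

P(the screening) = (2/11)·1 + (9/11)·(1/2) = 13/22.
By Bayes' rule, P(low-risk | the screening) = (2/11) / (13/22) = 4/13.

4/13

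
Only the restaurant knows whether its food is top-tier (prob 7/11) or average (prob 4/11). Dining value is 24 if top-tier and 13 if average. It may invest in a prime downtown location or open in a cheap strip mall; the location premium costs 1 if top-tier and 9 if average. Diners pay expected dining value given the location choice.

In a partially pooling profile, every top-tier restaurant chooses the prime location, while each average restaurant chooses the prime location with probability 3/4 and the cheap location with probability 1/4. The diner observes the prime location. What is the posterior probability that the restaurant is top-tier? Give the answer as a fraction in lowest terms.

P(the prime location) = (7/11)·1 + (4/11)·(3/4) = 10/11.
By Bayes' rule, P(top-tier | the prime location) = (7/11) / (10/11) = 7/10.

7/10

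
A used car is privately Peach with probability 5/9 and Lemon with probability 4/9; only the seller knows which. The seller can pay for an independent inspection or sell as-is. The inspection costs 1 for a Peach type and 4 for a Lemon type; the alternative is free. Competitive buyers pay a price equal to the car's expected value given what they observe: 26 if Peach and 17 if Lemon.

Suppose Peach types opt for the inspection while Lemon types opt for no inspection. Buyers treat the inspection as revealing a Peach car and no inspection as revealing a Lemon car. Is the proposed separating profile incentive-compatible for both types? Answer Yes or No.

Under these beliefs, the inspection earns price 26 and no inspection earns price 17.
Peach: the inspection nets 26 − 1 = 25; no inspection nets 17. Peach prefers the inspection.
Lemon: the inspection nets 26 − 4 = 22; no inspection nets 17. Lemon would deviate to the inspection.
Lemon has a profitable deviation, so the profile is not an equilibrium.

No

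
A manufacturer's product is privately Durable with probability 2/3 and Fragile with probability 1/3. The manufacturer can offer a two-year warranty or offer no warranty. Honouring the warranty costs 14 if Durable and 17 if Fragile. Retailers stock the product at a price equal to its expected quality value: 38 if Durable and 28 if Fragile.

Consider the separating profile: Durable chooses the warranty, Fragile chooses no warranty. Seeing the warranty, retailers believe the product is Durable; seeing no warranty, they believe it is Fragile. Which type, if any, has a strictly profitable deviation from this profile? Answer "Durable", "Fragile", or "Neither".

Durable

The warranty pays 38; no warranty pays 28.
Durable: assigned the warranty, nets 38 − 14 = 24; deviating to no warranty nets 28.
Fragile: assigned no warranty, nets 28; deviating to the warranty nets 38 − 17 = 21.
The Durable type gains 4 by deviating.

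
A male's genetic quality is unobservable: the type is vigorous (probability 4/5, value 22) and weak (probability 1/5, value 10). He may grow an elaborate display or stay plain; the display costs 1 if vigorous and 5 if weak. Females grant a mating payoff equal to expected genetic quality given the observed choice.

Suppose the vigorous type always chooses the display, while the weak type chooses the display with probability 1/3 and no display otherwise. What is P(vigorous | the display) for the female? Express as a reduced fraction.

12/13

P(the display) = (4/5)·1 + (1/5)·(1/3) = 13/15.
By Bayes' rule, P(vigorous | the display) = (4/5) / (13/15) = 12/13.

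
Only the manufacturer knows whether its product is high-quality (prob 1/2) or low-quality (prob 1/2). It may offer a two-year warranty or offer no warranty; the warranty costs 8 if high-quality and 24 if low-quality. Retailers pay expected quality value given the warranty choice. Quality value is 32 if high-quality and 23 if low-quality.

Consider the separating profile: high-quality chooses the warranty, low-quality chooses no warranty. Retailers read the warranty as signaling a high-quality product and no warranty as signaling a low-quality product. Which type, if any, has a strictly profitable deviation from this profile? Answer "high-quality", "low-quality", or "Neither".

Neither

The warranty pays 32; no warranty pays 23.
high-quality: assigned the warranty, nets 32 − 8 = 24; deviating to no warranty nets 23.
low-quality: assigned no warranty, nets 23; deviating to the warranty nets 32 − 24 = 8.
Both types strictly prefer their assigned action; no profitable deviation.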